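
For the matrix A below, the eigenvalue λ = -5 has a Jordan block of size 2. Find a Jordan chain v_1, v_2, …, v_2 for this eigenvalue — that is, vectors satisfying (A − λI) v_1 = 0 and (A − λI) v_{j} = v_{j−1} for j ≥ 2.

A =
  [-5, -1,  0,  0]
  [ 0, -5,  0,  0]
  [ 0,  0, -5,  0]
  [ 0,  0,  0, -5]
A Jordan chain for λ = -5 of length 2:
v_1 = (-1, 0, 0, 0)ᵀ
v_2 = (0, 1, 0, 0)ᵀ

Let N = A − (-5)·I. We want v_2 with N^2 v_2 = 0 but N^1 v_2 ≠ 0; then v_{j-1} := N · v_j for j = 2, …, 2.

Pick v_2 = (0, 1, 0, 0)ᵀ.
Then v_1 = N · v_2 = (-1, 0, 0, 0)ᵀ.

Sanity check: (A − (-5)·I) v_1 = (0, 0, 0, 0)ᵀ = 0. ✓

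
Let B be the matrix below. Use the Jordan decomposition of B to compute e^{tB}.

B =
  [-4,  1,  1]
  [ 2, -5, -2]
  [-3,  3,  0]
e^{tB} =
  [-t*exp(-3*t) + exp(-3*t), t*exp(-3*t), t*exp(-3*t)]
  [2*t*exp(-3*t), -2*t*exp(-3*t) + exp(-3*t), -2*t*exp(-3*t)]
  [-3*t*exp(-3*t), 3*t*exp(-3*t), 3*t*exp(-3*t) + exp(-3*t)]

Strategy: write B = P · J · P⁻¹ where J is a Jordan canonical form, so e^{tB} = P · e^{tJ} · P⁻¹, and e^{tJ} can be computed block-by-block.

B has Jordan form
J =
  [-3,  1,  0]
  [ 0, -3,  0]
  [ 0,  0, -3]
(up to reordering of blocks).

Per-block formulas:
  For a 2×2 Jordan block J_2(-3): exp(t · J_2(-3)) = e^(-3t)·(I + t·N), where N is the 2×2 nilpotent shift.
  For a 1×1 block at λ = -3: exp(t · [-3]) = [e^(-3t)].

After assembling e^{tJ} and conjugating by P, we get:

e^{tB} =
  [-t*exp(-3*t) + exp(-3*t), t*exp(-3*t), t*exp(-3*t)]
  [2*t*exp(-3*t), -2*t*exp(-3*t) + exp(-3*t), -2*t*exp(-3*t)]
  [-3*t*exp(-3*t), 3*t*exp(-3*t), 3*t*exp(-3*t) + exp(-3*t)]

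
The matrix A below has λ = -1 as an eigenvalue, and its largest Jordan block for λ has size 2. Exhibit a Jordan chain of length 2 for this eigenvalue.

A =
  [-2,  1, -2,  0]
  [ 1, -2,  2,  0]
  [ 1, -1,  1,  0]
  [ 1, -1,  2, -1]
A Jordan chain for λ = -1 of length 2:
v_1 = (-1, 1, 1, 1)ᵀ
v_2 = (1, 0, 0, 0)ᵀ

Let N = A − (-1)·I. We want v_2 with N^2 v_2 = 0 but N^1 v_2 ≠ 0; then v_{j-1} := N · v_j for j = 2, …, 2.

Pick v_2 = (1, 0, 0, 0)ᵀ.
Then v_1 = N · v_2 = (-1, 1, 1, 1)ᵀ.

Sanity check: (A − (-1)·I) v_1 = (0, 0, 0, 0)ᵀ = 0. ✓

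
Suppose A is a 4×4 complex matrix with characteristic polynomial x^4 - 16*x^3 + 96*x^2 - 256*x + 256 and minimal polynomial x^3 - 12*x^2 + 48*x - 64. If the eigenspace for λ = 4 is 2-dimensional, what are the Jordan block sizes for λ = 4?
Block sizes for λ = 4: [3, 1]

Step 1 — from the characteristic polynomial, algebraic multiplicity of λ = 4 is 4. From dim ker(A − (4)·I) = 2, there are exactly 2 Jordan blocks for λ = 4.
Step 2 — from the minimal polynomial, the factor (x − 4)^3 tells us the largest block for λ = 4 has size 3.
Step 3 — with total size 4, 2 blocks, and largest block 3, the block sizes (in nonincreasing order) are [3, 1].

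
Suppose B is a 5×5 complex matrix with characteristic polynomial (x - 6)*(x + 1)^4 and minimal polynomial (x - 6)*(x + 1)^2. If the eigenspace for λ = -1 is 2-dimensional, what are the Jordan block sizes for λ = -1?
Block sizes for λ = -1: [2, 2]

Step 1 — from the characteristic polynomial, algebraic multiplicity of λ = -1 is 4. From dim ker(B − (-1)·I) = 2, there are exactly 2 Jordan blocks for λ = -1.
Step 2 — from the minimal polynomial, the factor (x + 1)^2 tells us the largest block for λ = -1 has size 2.
Step 3 — with total size 4, 2 blocks, and largest block 2, the block sizes (in nonincreasing order) are [2, 2].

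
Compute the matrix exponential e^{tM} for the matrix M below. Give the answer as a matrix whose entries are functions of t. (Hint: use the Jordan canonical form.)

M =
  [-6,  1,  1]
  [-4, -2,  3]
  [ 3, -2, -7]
e^{tM} =
  [-t*exp(-5*t) + exp(-5*t), t*exp(-5*t), t*exp(-5*t)]
  [t^2*exp(-5*t)/2 - 4*t*exp(-5*t), -t^2*exp(-5*t)/2 + 3*t*exp(-5*t) + exp(-5*t), -t^2*exp(-5*t)/2 + 3*t*exp(-5*t)]
  [-t^2*exp(-5*t)/2 + 3*t*exp(-5*t), t^2*exp(-5*t)/2 - 2*t*exp(-5*t), t^2*exp(-5*t)/2 - 2*t*exp(-5*t) + exp(-5*t)]

Strategy: write M = P · J · P⁻¹ where J is a Jordan canonical form, so e^{tM} = P · e^{tJ} · P⁻¹, and e^{tJ} can be computed block-by-block.

M has Jordan form
J =
  [-5,  1,  0]
  [ 0, -5,  1]
  [ 0,  0, -5]
(up to reordering of blocks).

Per-block formulas:
  For a 3×3 Jordan block J_3(-5): exp(t · J_3(-5)) = e^(-5t)·(I + t·N + (t^2/2)·N^2), where N is the 3×3 nilpotent shift.

After assembling e^{tJ} and conjugating by P, we get:

e^{tM} =
  [-t*exp(-5*t) + exp(-5*t), t*exp(-5*t), t*exp(-5*t)]
  [t^2*exp(-5*t)/2 - 4*t*exp(-5*t), -t^2*exp(-5*t)/2 + 3*t*exp(-5*t) + exp(-5*t), -t^2*exp(-5*t)/2 + 3*t*exp(-5*t)]
  [-t^2*exp(-5*t)/2 + 3*t*exp(-5*t), t^2*exp(-5*t)/2 - 2*t*exp(-5*t), t^2*exp(-5*t)/2 - 2*t*exp(-5*t) + exp(-5*t)]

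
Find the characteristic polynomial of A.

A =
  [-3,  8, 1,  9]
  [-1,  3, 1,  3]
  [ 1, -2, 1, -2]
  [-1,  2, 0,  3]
x^4 - 4*x^3 + 6*x^2 - 4*x + 1

Expanding det(x·I − A) (e.g. by cofactor expansion or by noting that A is similar to its Jordan form J, which has the same characteristic polynomial as A) gives
  χ_A(x) = x^4 - 4*x^3 + 6*x^2 - 4*x + 1
which factors as (x - 1)^4. The eigenvalues (with algebraic multiplicities) are λ = 1 with multiplicity 4.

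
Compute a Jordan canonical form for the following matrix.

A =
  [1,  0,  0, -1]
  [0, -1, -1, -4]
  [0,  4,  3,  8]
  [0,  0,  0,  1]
J_2(1) ⊕ J_2(1)

The characteristic polynomial is
  det(x·I − A) = x^4 - 4*x^3 + 6*x^2 - 4*x + 1 = (x - 1)^4

Eigenvalues and multiplicities (the geometric multiplicity of λ is n − rank(A − λI), which equals the number of Jordan blocks for λ):
  λ = 1: algebraic multiplicity = 4, geometric multiplicity = 2

Determining the block sizes for each eigenvalue:
  λ = 1: with am = 4 and gm = 2, the partition is not yet determined (e.g. several partitions of 4 into 2 parts exist). Let N = A − (1)·I. Computing rank(N^1) = 2, rank(N^2) = 0; the number of blocks of size ≥ j is rank(N^{j−1}) − rank(N^j), giving [2, 2]. So we have 2 block(s) of size 2 → block sizes [2, 2]

Assembling the blocks gives a Jordan form
J =
  [1, 1, 0, 0]
  [0, 1, 0, 0]
  [0, 0, 1, 1]
  [0, 0, 0, 1]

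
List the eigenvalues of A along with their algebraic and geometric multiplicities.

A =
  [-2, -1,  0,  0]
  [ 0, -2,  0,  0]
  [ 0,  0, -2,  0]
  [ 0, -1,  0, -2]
λ = -2: alg = 4, geom = 3

Step 1 — factor the characteristic polynomial to read off the algebraic multiplicities:
  χ_A(x) = (x + 2)^4

Step 2 — compute geometric multiplicities via the rank-nullity identity g(λ) = n − rank(A − λI):
  rank(A − (-2)·I) = 1, so dim ker(A − (-2)·I) = n − 1 = 3

Summary:
  λ = -2: algebraic multiplicity = 4, geometric multiplicity = 3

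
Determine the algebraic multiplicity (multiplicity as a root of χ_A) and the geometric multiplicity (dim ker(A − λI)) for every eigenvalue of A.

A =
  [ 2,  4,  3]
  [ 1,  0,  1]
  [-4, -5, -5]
λ = -1: alg = 3, geom = 1

Step 1 — factor the characteristic polynomial to read off the algebraic multiplicities:
  χ_A(x) = (x + 1)^3

Step 2 — compute geometric multiplicities via the rank-nullity identity g(λ) = n − rank(A − λI):
  rank(A − (-1)·I) = 2, so dim ker(A − (-1)·I) = n − 2 = 1

Summary:
  λ = -1: algebraic multiplicity = 3, geometric multiplicity = 1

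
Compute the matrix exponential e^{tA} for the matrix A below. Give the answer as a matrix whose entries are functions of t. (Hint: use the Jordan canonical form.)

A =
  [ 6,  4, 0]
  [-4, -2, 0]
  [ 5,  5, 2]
e^{tA} =
  [4*t*exp(2*t) + exp(2*t), 4*t*exp(2*t), 0]
  [-4*t*exp(2*t), -4*t*exp(2*t) + exp(2*t), 0]
  [5*t*exp(2*t), 5*t*exp(2*t), exp(2*t)]

Strategy: write A = P · J · P⁻¹ where J is a Jordan canonical form, so e^{tA} = P · e^{tJ} · P⁻¹, and e^{tJ} can be computed block-by-block.

A has Jordan form
J =
  [2, 1, 0]
  [0, 2, 0]
  [0, 0, 2]
(up to reordering of blocks).

Per-block formulas:
  For a 1×1 block at λ = 2: exp(t · [2]) = [e^(2t)].
  For a 2×2 Jordan block J_2(2): exp(t · J_2(2)) = e^(2t)·(I + t·N), where N is the 2×2 nilpotent shift.

After assembling e^{tJ} and conjugating by P, we get:

e^{tA} =
  [4*t*exp(2*t) + exp(2*t), 4*t*exp(2*t), 0]
  [-4*t*exp(2*t), -4*t*exp(2*t) + exp(2*t), 0]
  [5*t*exp(2*t), 5*t*exp(2*t), exp(2*t)]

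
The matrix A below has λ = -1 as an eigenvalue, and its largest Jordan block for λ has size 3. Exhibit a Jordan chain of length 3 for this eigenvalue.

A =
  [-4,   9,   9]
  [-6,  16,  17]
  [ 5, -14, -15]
A Jordan chain for λ = -1 of length 3:
v_1 = (0, 1, -1)ᵀ
v_2 = (-3, -6, 5)ᵀ
v_3 = (1, 0, 0)ᵀ

Let N = A − (-1)·I. We want v_3 with N^3 v_3 = 0 but N^2 v_3 ≠ 0; then v_{j-1} := N · v_j for j = 3, …, 2.

Pick v_3 = (1, 0, 0)ᵀ.
Then v_2 = N · v_3 = (-3, -6, 5)ᵀ.
Then v_1 = N · v_2 = (0, 1, -1)ᵀ.

Sanity check: (A − (-1)·I) v_1 = (0, 0, 0)ᵀ = 0. ✓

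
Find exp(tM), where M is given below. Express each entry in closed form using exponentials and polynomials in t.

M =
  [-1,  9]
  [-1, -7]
e^{tM} =
  [3*t*exp(-4*t) + exp(-4*t), 9*t*exp(-4*t)]
  [-t*exp(-4*t), -3*t*exp(-4*t) + exp(-4*t)]

Strategy: write M = P · J · P⁻¹ where J is a Jordan canonical form, so e^{tM} = P · e^{tJ} · P⁻¹, and e^{tJ} can be computed block-by-block.

M has Jordan form
J =
  [-4,  1]
  [ 0, -4]
(up to reordering of blocks).

Per-block formulas:
  For a 2×2 Jordan block J_2(-4): exp(t · J_2(-4)) = e^(-4t)·(I + t·N), where N is the 2×2 nilpotent shift.

After assembling e^{tJ} and conjugating by P, we get:

e^{tM} =
  [3*t*exp(-4*t) + exp(-4*t), 9*t*exp(-4*t)]
  [-t*exp(-4*t), -3*t*exp(-4*t) + exp(-4*t)]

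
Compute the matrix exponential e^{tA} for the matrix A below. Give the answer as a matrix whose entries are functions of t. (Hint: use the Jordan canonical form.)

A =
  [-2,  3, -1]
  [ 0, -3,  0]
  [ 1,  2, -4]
e^{tA} =
  [t*exp(-3*t) + exp(-3*t), t^2*exp(-3*t)/2 + 3*t*exp(-3*t), -t*exp(-3*t)]
  [0, exp(-3*t), 0]
  [t*exp(-3*t), t^2*exp(-3*t)/2 + 2*t*exp(-3*t), -t*exp(-3*t) + exp(-3*t)]

Strategy: write A = P · J · P⁻¹ where J is a Jordan canonical form, so e^{tA} = P · e^{tJ} · P⁻¹, and e^{tJ} can be computed block-by-block.

A has Jordan form
J =
  [-3,  1,  0]
  [ 0, -3,  1]
  [ 0,  0, -3]
(up to reordering of blocks).

Per-block formulas:
  For a 3×3 Jordan block J_3(-3): exp(t · J_3(-3)) = e^(-3t)·(I + t·N + (t^2/2)·N^2), where N is the 3×3 nilpotent shift.

After assembling e^{tJ} and conjugating by P, we get:

e^{tA} =
  [t*exp(-3*t) + exp(-3*t), t^2*exp(-3*t)/2 + 3*t*exp(-3*t), -t*exp(-3*t)]
  [0, exp(-3*t), 0]
  [t*exp(-3*t), t^2*exp(-3*t)/2 + 2*t*exp(-3*t), -t*exp(-3*t) + exp(-3*t)]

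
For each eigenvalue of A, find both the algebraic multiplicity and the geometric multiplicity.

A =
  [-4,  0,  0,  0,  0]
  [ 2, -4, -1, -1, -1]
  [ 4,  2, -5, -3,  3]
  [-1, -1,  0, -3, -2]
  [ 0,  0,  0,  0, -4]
λ = -4: alg = 5, geom = 3

Step 1 — factor the characteristic polynomial to read off the algebraic multiplicities:
  χ_A(x) = (x + 4)^5

Step 2 — compute geometric multiplicities via the rank-nullity identity g(λ) = n − rank(A − λI):
  rank(A − (-4)·I) = 2, so dim ker(A − (-4)·I) = n − 2 = 3

Summary:
  λ = -4: algebraic multiplicity = 5, geometric multiplicity = 3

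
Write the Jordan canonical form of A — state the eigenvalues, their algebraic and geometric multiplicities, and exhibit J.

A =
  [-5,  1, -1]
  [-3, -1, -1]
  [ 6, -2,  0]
J_2(-2) ⊕ J_1(-2)

The characteristic polynomial is
  det(x·I − A) = x^3 + 6*x^2 + 12*x + 8 = (x + 2)^3

Eigenvalues and multiplicities (the geometric multiplicity of λ is n − rank(A − λI), which equals the number of Jordan blocks for λ):
  λ = -2: algebraic multiplicity = 3, geometric multiplicity = 2

Determining the block sizes for each eigenvalue:
  λ = -2: 2 blocks summing to 3 forces exactly one block of size 2 and the rest size 1 → block sizes [2, 1]

Assembling the blocks gives a Jordan form
J =
  [-2,  1,  0]
  [ 0, -2,  0]
  [ 0,  0, -2]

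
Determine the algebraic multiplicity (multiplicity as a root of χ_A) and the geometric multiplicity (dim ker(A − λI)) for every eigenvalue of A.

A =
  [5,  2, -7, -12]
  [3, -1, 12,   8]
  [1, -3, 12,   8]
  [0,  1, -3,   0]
λ = 4: alg = 4, geom = 2

Step 1 — factor the characteristic polynomial to read off the algebraic multiplicities:
  χ_A(x) = (x - 4)^4

Step 2 — compute geometric multiplicities via the rank-nullity identity g(λ) = n − rank(A − λI):
  rank(A − (4)·I) = 2, so dim ker(A − (4)·I) = n − 2 = 2

Summary:
  λ = 4: algebraic multiplicity = 4, geometric multiplicity = 2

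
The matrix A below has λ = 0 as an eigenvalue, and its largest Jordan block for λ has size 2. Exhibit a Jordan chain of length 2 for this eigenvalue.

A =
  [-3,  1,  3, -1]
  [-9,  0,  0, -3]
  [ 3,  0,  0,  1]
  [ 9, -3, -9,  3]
A Jordan chain for λ = 0 of length 2:
v_1 = (-3, -9, 3, 9)ᵀ
v_2 = (1, 0, 0, 0)ᵀ

Let N = A − (0)·I. We want v_2 with N^2 v_2 = 0 but N^1 v_2 ≠ 0; then v_{j-1} := N · v_j for j = 2, …, 2.

Pick v_2 = (1, 0, 0, 0)ᵀ.
Then v_1 = N · v_2 = (-3, -9, 3, 9)ᵀ.

Sanity check: (A − (0)·I) v_1 = (0, 0, 0, 0)ᵀ = 0. ✓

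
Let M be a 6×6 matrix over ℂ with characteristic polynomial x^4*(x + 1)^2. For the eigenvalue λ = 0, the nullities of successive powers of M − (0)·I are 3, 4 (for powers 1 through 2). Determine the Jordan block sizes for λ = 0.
Block sizes for λ = 0: [2, 1, 1]

From the dimensions of kernels of powers, the number of Jordan blocks of size at least j is d_j − d_{j−1} where d_j = dim ker(N^j) (with d_0 = 0). Computing the differences gives [3, 1].
The number of blocks of size exactly k is (#blocks of size ≥ k) − (#blocks of size ≥ k + 1), so the partition is: 2 block(s) of size 1, 1 block(s) of size 2.
In nonincreasing order the block sizes are [2, 1, 1].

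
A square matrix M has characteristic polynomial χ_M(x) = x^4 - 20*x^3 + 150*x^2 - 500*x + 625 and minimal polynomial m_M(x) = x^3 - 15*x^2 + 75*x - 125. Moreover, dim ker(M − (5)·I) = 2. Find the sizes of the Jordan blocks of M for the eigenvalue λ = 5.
Block sizes for λ = 5: [3, 1]

Step 1 — from the characteristic polynomial, algebraic multiplicity of λ = 5 is 4. From dim ker(M − (5)·I) = 2, there are exactly 2 Jordan blocks for λ = 5.
Step 2 — from the minimal polynomial, the factor (x − 5)^3 tells us the largest block for λ = 5 has size 3.
Step 3 — with total size 4, 2 blocks, and largest block 3, the block sizes (in nonincreasing order) are [3, 1].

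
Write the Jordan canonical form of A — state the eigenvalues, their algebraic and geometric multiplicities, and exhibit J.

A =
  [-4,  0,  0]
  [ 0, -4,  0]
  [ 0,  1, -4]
J_2(-4) ⊕ J_1(-4)

The characteristic polynomial is
  det(x·I − A) = x^3 + 12*x^2 + 48*x + 64 = (x + 4)^3

Eigenvalues and multiplicities (the geometric multiplicity of λ is n − rank(A − λI), which equals the number of Jordan blocks for λ):
  λ = -4: algebraic multiplicity = 3, geometric multiplicity = 2

Determining the block sizes for each eigenvalue:
  λ = -4: 2 blocks summing to 3 forces exactly one block of size 2 and the rest size 1 → block sizes [2, 1]

Assembling the blocks gives a Jordan form
J =
  [-4,  1,  0]
  [ 0, -4,  0]
  [ 0,  0, -4]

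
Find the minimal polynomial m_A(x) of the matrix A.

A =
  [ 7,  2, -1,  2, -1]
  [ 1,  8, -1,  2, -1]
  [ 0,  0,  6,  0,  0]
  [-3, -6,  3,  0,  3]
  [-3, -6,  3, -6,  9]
x^2 - 12*x + 36

The characteristic polynomial is χ_A(x) = (x - 6)^5, so the eigenvalues are known. The minimal polynomial is
  m_A(x) = Π_λ (x − λ)^{k_λ}
where k_λ is the size of the *largest* Jordan block for λ (equivalently, the smallest k with (A − λI)^k v = 0 for every generalised eigenvector v of λ).

  λ = 6: largest Jordan block has size 2, contributing (x − 6)^2

So m_A(x) = (x - 6)^2 = x^2 - 12*x + 36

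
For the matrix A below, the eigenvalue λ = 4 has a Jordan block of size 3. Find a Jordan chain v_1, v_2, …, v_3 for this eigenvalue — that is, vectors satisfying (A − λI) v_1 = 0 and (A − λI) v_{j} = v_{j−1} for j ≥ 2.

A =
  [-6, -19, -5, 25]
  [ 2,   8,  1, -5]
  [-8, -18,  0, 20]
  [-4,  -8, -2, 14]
A Jordan chain for λ = 4 of length 3:
v_1 = (2, 0, -4, 0)ᵀ
v_2 = (-10, 2, -8, -4)ᵀ
v_3 = (1, 0, 0, 0)ᵀ

Let N = A − (4)·I. We want v_3 with N^3 v_3 = 0 but N^2 v_3 ≠ 0; then v_{j-1} := N · v_j for j = 3, …, 2.

Pick v_3 = (1, 0, 0, 0)ᵀ.
Then v_2 = N · v_3 = (-10, 2, -8, -4)ᵀ.
Then v_1 = N · v_2 = (2, 0, -4, 0)ᵀ.

Sanity check: (A − (4)·I) v_1 = (0, 0, 0, 0)ᵀ = 0. ✓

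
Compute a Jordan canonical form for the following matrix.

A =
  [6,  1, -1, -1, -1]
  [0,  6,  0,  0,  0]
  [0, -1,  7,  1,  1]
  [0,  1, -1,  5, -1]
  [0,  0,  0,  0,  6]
J_2(6) ⊕ J_1(6) ⊕ J_1(6) ⊕ J_1(6)

The characteristic polynomial is
  det(x·I − A) = x^5 - 30*x^4 + 360*x^3 - 2160*x^2 + 6480*x - 7776 = (x - 6)^5

Eigenvalues and multiplicities (the geometric multiplicity of λ is n − rank(A − λI), which equals the number of Jordan blocks for λ):
  λ = 6: algebraic multiplicity = 5, geometric multiplicity = 4

Determining the block sizes for each eigenvalue:
  λ = 6: 4 blocks summing to 5 forces exactly one block of size 2 and the rest size 1 → block sizes [2, 1, 1, 1]

Assembling the blocks gives a Jordan form
J =
  [6, 1, 0, 0, 0]
  [0, 6, 0, 0, 0]
  [0, 0, 6, 0, 0]
  [0, 0, 0, 6, 0]
  [0, 0, 0, 0, 6]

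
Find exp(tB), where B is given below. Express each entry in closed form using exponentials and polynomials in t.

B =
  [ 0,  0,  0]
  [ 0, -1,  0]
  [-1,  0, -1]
e^{tB} =
  [1, 0, 0]
  [0, exp(-t), 0]
  [-1 + exp(-t), 0, exp(-t)]

Strategy: write B = P · J · P⁻¹ where J is a Jordan canonical form, so e^{tB} = P · e^{tJ} · P⁻¹, and e^{tJ} can be computed block-by-block.

B has Jordan form
J =
  [-1,  0, 0]
  [ 0, -1, 0]
  [ 0,  0, 0]
(up to reordering of blocks).

Per-block formulas:
  For a 1×1 block at λ = 0: exp(t · [0]) = [e^(0t)].
  For a 1×1 block at λ = -1: exp(t · [-1]) = [e^(-1t)].

After assembling e^{tJ} and conjugating by P, we get:

e^{tB} =
  [1, 0, 0]
  [0, exp(-t), 0]
  [-1 + exp(-t), 0, exp(-t)]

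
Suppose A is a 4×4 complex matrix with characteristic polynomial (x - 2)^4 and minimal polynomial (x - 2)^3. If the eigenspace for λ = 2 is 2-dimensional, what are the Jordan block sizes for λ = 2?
Block sizes for λ = 2: [3, 1]

Step 1 — from the characteristic polynomial, algebraic multiplicity of λ = 2 is 4. From dim ker(A − (2)·I) = 2, there are exactly 2 Jordan blocks for λ = 2.
Step 2 — from the minimal polynomial, the factor (x − 2)^3 tells us the largest block for λ = 2 has size 3.
Step 3 — with total size 4, 2 blocks, and largest block 3, the block sizes (in nonincreasing order) are [3, 1].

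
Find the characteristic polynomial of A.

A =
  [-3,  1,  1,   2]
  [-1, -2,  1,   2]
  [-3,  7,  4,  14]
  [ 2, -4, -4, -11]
x^4 + 12*x^3 + 54*x^2 + 108*x + 81

Expanding det(x·I − A) (e.g. by cofactor expansion or by noting that A is similar to its Jordan form J, which has the same characteristic polynomial as A) gives
  χ_A(x) = x^4 + 12*x^3 + 54*x^2 + 108*x + 81
which factors as (x + 3)^4. The eigenvalues (with algebraic multiplicities) are λ = -3 with multiplicity 4.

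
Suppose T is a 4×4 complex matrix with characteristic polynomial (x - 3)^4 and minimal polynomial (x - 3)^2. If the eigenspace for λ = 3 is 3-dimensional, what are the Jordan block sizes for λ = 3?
Block sizes for λ = 3: [2, 1, 1]

Step 1 — from the characteristic polynomial, algebraic multiplicity of λ = 3 is 4. From dim ker(T − (3)·I) = 3, there are exactly 3 Jordan blocks for λ = 3.
Step 2 — from the minimal polynomial, the factor (x − 3)^2 tells us the largest block for λ = 3 has size 2.
Step 3 — with total size 4, 3 blocks, and largest block 2, the block sizes (in nonincreasing order) are [2, 1, 1].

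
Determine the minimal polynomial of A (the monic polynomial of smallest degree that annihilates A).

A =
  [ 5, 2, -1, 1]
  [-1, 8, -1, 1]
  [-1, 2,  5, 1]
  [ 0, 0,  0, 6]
x^2 - 12*x + 36

The characteristic polynomial is χ_A(x) = (x - 6)^4, so the eigenvalues are known. The minimal polynomial is
  m_A(x) = Π_λ (x − λ)^{k_λ}
where k_λ is the size of the *largest* Jordan block for λ (equivalently, the smallest k with (A − λI)^k v = 0 for every generalised eigenvector v of λ).

  λ = 6: largest Jordan block has size 2, contributing (x − 6)^2

So m_A(x) = (x - 6)^2 = x^2 - 12*x + 36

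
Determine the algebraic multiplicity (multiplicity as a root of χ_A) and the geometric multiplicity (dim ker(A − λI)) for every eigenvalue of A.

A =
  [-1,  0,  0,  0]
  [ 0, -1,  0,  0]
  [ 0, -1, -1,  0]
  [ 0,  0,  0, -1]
λ = -1: alg = 4, geom = 3

Step 1 — factor the characteristic polynomial to read off the algebraic multiplicities:
  χ_A(x) = (x + 1)^4

Step 2 — compute geometric multiplicities via the rank-nullity identity g(λ) = n − rank(A − λI):
  rank(A − (-1)·I) = 1, so dim ker(A − (-1)·I) = n − 1 = 3

Summary:
  λ = -1: algebraic multiplicity = 4, geometric multiplicity = 3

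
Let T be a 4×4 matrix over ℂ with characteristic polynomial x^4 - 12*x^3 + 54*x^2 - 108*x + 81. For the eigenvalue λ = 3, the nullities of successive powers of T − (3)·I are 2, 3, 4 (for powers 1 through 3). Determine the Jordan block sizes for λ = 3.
Block sizes for λ = 3: [3, 1]

From the dimensions of kernels of powers, the number of Jordan blocks of size at least j is d_j − d_{j−1} where d_j = dim ker(N^j) (with d_0 = 0). Computing the differences gives [2, 1, 1].
The number of blocks of size exactly k is (#blocks of size ≥ k) − (#blocks of size ≥ k + 1), so the partition is: 1 block(s) of size 1, 1 block(s) of size 3.
In nonincreasing order the block sizes are [3, 1].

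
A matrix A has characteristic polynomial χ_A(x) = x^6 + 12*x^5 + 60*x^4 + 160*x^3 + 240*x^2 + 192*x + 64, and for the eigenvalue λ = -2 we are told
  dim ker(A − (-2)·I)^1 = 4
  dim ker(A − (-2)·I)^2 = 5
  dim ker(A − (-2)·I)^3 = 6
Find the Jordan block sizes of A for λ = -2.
Block sizes for λ = -2: [3, 1, 1, 1]

From the dimensions of kernels of powers, the number of Jordan blocks of size at least j is d_j − d_{j−1} where d_j = dim ker(N^j) (with d_0 = 0). Computing the differences gives [4, 1, 1].
The number of blocks of size exactly k is (#blocks of size ≥ k) − (#blocks of size ≥ k + 1), so the partition is: 3 block(s) of size 1, 1 block(s) of size 3.
In nonincreasing order the block sizes are [3, 1, 1, 1].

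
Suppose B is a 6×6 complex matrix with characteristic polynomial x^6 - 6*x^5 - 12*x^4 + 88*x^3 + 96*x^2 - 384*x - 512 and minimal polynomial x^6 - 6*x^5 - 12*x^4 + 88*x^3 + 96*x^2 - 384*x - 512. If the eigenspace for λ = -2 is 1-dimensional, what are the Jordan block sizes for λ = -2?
Block sizes for λ = -2: [3]

Step 1 — from the characteristic polynomial, algebraic multiplicity of λ = -2 is 3. From dim ker(B − (-2)·I) = 1, there are exactly 1 Jordan blocks for λ = -2.
Step 2 — from the minimal polynomial, the factor (x + 2)^3 tells us the largest block for λ = -2 has size 3.
Step 3 — with total size 3, 1 blocks, and largest block 3, the block sizes (in nonincreasing order) are [3].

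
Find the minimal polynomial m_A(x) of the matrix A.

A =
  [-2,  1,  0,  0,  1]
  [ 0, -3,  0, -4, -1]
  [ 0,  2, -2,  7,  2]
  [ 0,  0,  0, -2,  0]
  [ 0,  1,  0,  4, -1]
x^2 + 4*x + 4

The characteristic polynomial is χ_A(x) = (x + 2)^5, so the eigenvalues are known. The minimal polynomial is
  m_A(x) = Π_λ (x − λ)^{k_λ}
where k_λ is the size of the *largest* Jordan block for λ (equivalently, the smallest k with (A − λI)^k v = 0 for every generalised eigenvector v of λ).

  λ = -2: largest Jordan block has size 2, contributing (x + 2)^2

So m_A(x) = (x + 2)^2 = x^2 + 4*x + 4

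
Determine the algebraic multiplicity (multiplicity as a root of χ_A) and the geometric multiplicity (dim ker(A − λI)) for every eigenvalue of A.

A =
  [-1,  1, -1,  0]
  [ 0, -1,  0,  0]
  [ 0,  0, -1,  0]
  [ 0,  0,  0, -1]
λ = -1: alg = 4, geom = 3

Step 1 — factor the characteristic polynomial to read off the algebraic multiplicities:
  χ_A(x) = (x + 1)^4

Step 2 — compute geometric multiplicities via the rank-nullity identity g(λ) = n − rank(A − λI):
  rank(A − (-1)·I) = 1, so dim ker(A − (-1)·I) = n − 1 = 3

Summary:
  λ = -1: algebraic multiplicity = 4, geometric multiplicity = 3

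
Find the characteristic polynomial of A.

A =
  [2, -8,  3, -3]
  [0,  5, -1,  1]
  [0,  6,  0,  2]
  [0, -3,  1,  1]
x^4 - 8*x^3 + 24*x^2 - 32*x + 16

Expanding det(x·I − A) (e.g. by cofactor expansion or by noting that A is similar to its Jordan form J, which has the same characteristic polynomial as A) gives
  χ_A(x) = x^4 - 8*x^3 + 24*x^2 - 32*x + 16
which factors as (x - 2)^4. The eigenvalues (with algebraic multiplicities) are λ = 2 with multiplicity 4.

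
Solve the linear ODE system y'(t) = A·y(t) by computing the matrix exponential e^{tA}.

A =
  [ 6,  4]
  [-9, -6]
e^{tA} =
  [6*t + 1, 4*t]
  [-9*t, 1 - 6*t]

Strategy: write A = P · J · P⁻¹ where J is a Jordan canonical form, so e^{tA} = P · e^{tJ} · P⁻¹, and e^{tJ} can be computed block-by-block.

A has Jordan form
J =
  [0, 1]
  [0, 0]
(up to reordering of blocks).

Per-block formulas:
  For a 2×2 Jordan block J_2(0): exp(t · J_2(0)) = e^(0t)·(I + t·N), where N is the 2×2 nilpotent shift.

After assembling e^{tJ} and conjugating by P, we get:

e^{tA} =
  [6*t + 1, 4*t]
  [-9*t, 1 - 6*t]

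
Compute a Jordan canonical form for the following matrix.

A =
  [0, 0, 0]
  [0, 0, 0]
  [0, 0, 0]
J_1(0) ⊕ J_1(0) ⊕ J_1(0)

The characteristic polynomial is
  det(x·I − A) = x^3

Eigenvalues and multiplicities (the geometric multiplicity of λ is n − rank(A − λI), which equals the number of Jordan blocks for λ):
  λ = 0: algebraic multiplicity = 3, geometric multiplicity = 3

Determining the block sizes for each eigenvalue:
  λ = 0: gm = am = 3, so every block has size 1 → block sizes [1, 1, 1]

Assembling the blocks gives a Jordan form
J =
  [0, 0, 0]
  [0, 0, 0]
  [0, 0, 0]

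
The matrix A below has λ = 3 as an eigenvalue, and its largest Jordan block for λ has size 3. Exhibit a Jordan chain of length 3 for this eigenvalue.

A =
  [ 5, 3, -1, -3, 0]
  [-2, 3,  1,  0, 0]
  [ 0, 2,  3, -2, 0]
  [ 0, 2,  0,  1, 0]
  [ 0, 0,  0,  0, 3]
A Jordan chain for λ = 3 of length 3:
v_1 = (-2, -4, -4, -4, 0)ᵀ
v_2 = (2, -2, 0, 0, 0)ᵀ
v_3 = (1, 0, 0, 0, 0)ᵀ

Let N = A − (3)·I. We want v_3 with N^3 v_3 = 0 but N^2 v_3 ≠ 0; then v_{j-1} := N · v_j for j = 3, …, 2.

Pick v_3 = (1, 0, 0, 0, 0)ᵀ.
Then v_2 = N · v_3 = (2, -2, 0, 0, 0)ᵀ.
Then v_1 = N · v_2 = (-2, -4, -4, -4, 0)ᵀ.

Sanity check: (A − (3)·I) v_1 = (0, 0, 0, 0, 0)ᵀ = 0. ✓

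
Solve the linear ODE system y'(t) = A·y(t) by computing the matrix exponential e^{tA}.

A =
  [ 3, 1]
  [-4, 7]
e^{tA} =
  [-2*t*exp(5*t) + exp(5*t), t*exp(5*t)]
  [-4*t*exp(5*t), 2*t*exp(5*t) + exp(5*t)]

Strategy: write A = P · J · P⁻¹ where J is a Jordan canonical form, so e^{tA} = P · e^{tJ} · P⁻¹, and e^{tJ} can be computed block-by-block.

A has Jordan form
J =
  [5, 1]
  [0, 5]
(up to reordering of blocks).

Per-block formulas:
  For a 2×2 Jordan block J_2(5): exp(t · J_2(5)) = e^(5t)·(I + t·N), where N is the 2×2 nilpotent shift.

After assembling e^{tJ} and conjugating by P, we get:

e^{tA} =
  [-2*t*exp(5*t) + exp(5*t), t*exp(5*t)]
  [-4*t*exp(5*t), 2*t*exp(5*t) + exp(5*t)]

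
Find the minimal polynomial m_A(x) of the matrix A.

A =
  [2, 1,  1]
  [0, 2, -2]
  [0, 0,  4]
x^3 - 8*x^2 + 20*x - 16

The characteristic polynomial is χ_A(x) = (x - 4)*(x - 2)^2, so the eigenvalues are known. The minimal polynomial is
  m_A(x) = Π_λ (x − λ)^{k_λ}
where k_λ is the size of the *largest* Jordan block for λ (equivalently, the smallest k with (A − λI)^k v = 0 for every generalised eigenvector v of λ).

  λ = 2: largest Jordan block has size 2, contributing (x − 2)^2
  λ = 4: largest Jordan block has size 1, contributing (x − 4)

So m_A(x) = (x - 4)*(x - 2)^2 = x^3 - 8*x^2 + 20*x - 16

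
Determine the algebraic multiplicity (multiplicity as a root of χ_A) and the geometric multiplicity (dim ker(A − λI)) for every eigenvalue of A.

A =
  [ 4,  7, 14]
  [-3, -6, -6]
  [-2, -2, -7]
λ = -3: alg = 3, geom = 2

Step 1 — factor the characteristic polynomial to read off the algebraic multiplicities:
  χ_A(x) = (x + 3)^3

Step 2 — compute geometric multiplicities via the rank-nullity identity g(λ) = n − rank(A − λI):
  rank(A − (-3)·I) = 1, so dim ker(A − (-3)·I) = n − 1 = 2

Summary:
  λ = -3: algebraic multiplicity = 3, geometric multiplicity = 2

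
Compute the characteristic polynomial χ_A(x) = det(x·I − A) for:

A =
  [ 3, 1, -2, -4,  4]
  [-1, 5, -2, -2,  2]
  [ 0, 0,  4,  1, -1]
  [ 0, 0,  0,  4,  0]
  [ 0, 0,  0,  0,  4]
x^5 - 20*x^4 + 160*x^3 - 640*x^2 + 1280*x - 1024

Expanding det(x·I − A) (e.g. by cofactor expansion or by noting that A is similar to its Jordan form J, which has the same characteristic polynomial as A) gives
  χ_A(x) = x^5 - 20*x^4 + 160*x^3 - 640*x^2 + 1280*x - 1024
which factors as (x - 4)^5. The eigenvalues (with algebraic multiplicities) are λ = 4 with multiplicity 5.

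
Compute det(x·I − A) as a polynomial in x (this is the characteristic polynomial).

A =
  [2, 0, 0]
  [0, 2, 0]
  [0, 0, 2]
x^3 - 6*x^2 + 12*x - 8

Expanding det(x·I − A) (e.g. by cofactor expansion or by noting that A is similar to its Jordan form J, which has the same characteristic polynomial as A) gives
  χ_A(x) = x^3 - 6*x^2 + 12*x - 8
which factors as (x - 2)^3. The eigenvalues (with algebraic multiplicities) are λ = 2 with multiplicity 3.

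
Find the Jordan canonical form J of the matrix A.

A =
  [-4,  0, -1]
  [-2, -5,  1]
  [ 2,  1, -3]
J_3(-4)

The characteristic polynomial is
  det(x·I − A) = x^3 + 12*x^2 + 48*x + 64 = (x + 4)^3

Eigenvalues and multiplicities (the geometric multiplicity of λ is n − rank(A − λI), which equals the number of Jordan blocks for λ):
  λ = -4: algebraic multiplicity = 3, geometric multiplicity = 1

Determining the block sizes for each eigenvalue:
  λ = -4: one block (gm = 1), so the single block has size am = 3 → block sizes [3]

Assembling the blocks gives a Jordan form
J =
  [-4,  1,  0]
  [ 0, -4,  1]
  [ 0,  0, -4]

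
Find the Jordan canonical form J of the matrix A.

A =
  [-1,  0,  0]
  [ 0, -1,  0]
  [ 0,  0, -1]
J_1(-1) ⊕ J_1(-1) ⊕ J_1(-1)

The characteristic polynomial is
  det(x·I − A) = x^3 + 3*x^2 + 3*x + 1 = (x + 1)^3

Eigenvalues and multiplicities (the geometric multiplicity of λ is n − rank(A − λI), which equals the number of Jordan blocks for λ):
  λ = -1: algebraic multiplicity = 3, geometric multiplicity = 3

Determining the block sizes for each eigenvalue:
  λ = -1: gm = am = 3, so every block has size 1 → block sizes [1, 1, 1]

Assembling the blocks gives a Jordan form
J =
  [-1,  0,  0]
  [ 0, -1,  0]
  [ 0,  0, -1]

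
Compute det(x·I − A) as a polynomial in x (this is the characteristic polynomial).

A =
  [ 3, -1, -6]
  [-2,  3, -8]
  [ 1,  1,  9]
x^3 - 15*x^2 + 75*x - 125

Expanding det(x·I − A) (e.g. by cofactor expansion or by noting that A is similar to its Jordan form J, which has the same characteristic polynomial as A) gives
  χ_A(x) = x^3 - 15*x^2 + 75*x - 125
which factors as (x - 5)^3. The eigenvalues (with algebraic multiplicities) are λ = 5 with multiplicity 3.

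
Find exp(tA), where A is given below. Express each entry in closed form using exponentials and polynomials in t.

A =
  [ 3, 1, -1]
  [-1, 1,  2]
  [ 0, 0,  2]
e^{tA} =
  [t*exp(2*t) + exp(2*t), t*exp(2*t), t^2*exp(2*t)/2 - t*exp(2*t)]
  [-t*exp(2*t), -t*exp(2*t) + exp(2*t), -t^2*exp(2*t)/2 + 2*t*exp(2*t)]
  [0, 0, exp(2*t)]

Strategy: write A = P · J · P⁻¹ where J is a Jordan canonical form, so e^{tA} = P · e^{tJ} · P⁻¹, and e^{tJ} can be computed block-by-block.

A has Jordan form
J =
  [2, 1, 0]
  [0, 2, 1]
  [0, 0, 2]
(up to reordering of blocks).

Per-block formulas:
  For a 3×3 Jordan block J_3(2): exp(t · J_3(2)) = e^(2t)·(I + t·N + (t^2/2)·N^2), where N is the 3×3 nilpotent shift.

After assembling e^{tJ} and conjugating by P, we get:

e^{tA} =
  [t*exp(2*t) + exp(2*t), t*exp(2*t), t^2*exp(2*t)/2 - t*exp(2*t)]
  [-t*exp(2*t), -t*exp(2*t) + exp(2*t), -t^2*exp(2*t)/2 + 2*t*exp(2*t)]
  [0, 0, exp(2*t)]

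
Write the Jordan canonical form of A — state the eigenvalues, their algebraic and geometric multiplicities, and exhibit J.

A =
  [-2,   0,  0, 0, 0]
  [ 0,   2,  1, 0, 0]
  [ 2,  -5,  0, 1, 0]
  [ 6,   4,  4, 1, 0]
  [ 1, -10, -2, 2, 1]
J_1(-2) ⊕ J_3(1) ⊕ J_1(1)

The characteristic polynomial is
  det(x·I − A) = x^5 - 2*x^4 - 2*x^3 + 8*x^2 - 7*x + 2 = (x - 1)^4*(x + 2)

Eigenvalues and multiplicities (the geometric multiplicity of λ is n − rank(A − λI), which equals the number of Jordan blocks for λ):
  λ = -2: algebraic multiplicity = 1, geometric multiplicity = 1
  λ = 1: algebraic multiplicity = 4, geometric multiplicity = 2

Determining the block sizes for each eigenvalue:
  λ = -2: one block (gm = 1), so the single block has size am = 1 → block sizes [1]
  λ = 1: with am = 4 and gm = 2, the partition is not yet determined (e.g. several partitions of 4 into 2 parts exist). Let N = A − (1)·I. Computing rank(N^1) = 3, rank(N^2) = 2, rank(N^3) = 1; the number of blocks of size ≥ j is rank(N^{j−1}) − rank(N^j), giving [2, 1, 1]. So we have 1 block(s) of size 3, 1 block(s) of size 1 → block sizes [3, 1]

Assembling the blocks gives a Jordan form
J =
  [-2, 0, 0, 0, 0]
  [ 0, 1, 1, 0, 0]
  [ 0, 0, 1, 1, 0]
  [ 0, 0, 0, 1, 0]
  [ 0, 0, 0, 0, 1]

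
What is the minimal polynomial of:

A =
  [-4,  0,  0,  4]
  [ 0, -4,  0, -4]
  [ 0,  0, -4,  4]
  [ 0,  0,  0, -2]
x^2 + 6*x + 8

The characteristic polynomial is χ_A(x) = (x + 2)*(x + 4)^3, so the eigenvalues are known. The minimal polynomial is
  m_A(x) = Π_λ (x − λ)^{k_λ}
where k_λ is the size of the *largest* Jordan block for λ (equivalently, the smallest k with (A − λI)^k v = 0 for every generalised eigenvector v of λ).

  λ = -4: largest Jordan block has size 1, contributing (x + 4)
  λ = -2: largest Jordan block has size 1, contributing (x + 2)

So m_A(x) = (x + 2)*(x + 4) = x^2 + 6*x + 8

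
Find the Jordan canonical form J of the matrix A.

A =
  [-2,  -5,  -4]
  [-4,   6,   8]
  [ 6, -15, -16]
J_2(-4) ⊕ J_1(-4)

The characteristic polynomial is
  det(x·I − A) = x^3 + 12*x^2 + 48*x + 64 = (x + 4)^3

Eigenvalues and multiplicities (the geometric multiplicity of λ is n − rank(A − λI), which equals the number of Jordan blocks for λ):
  λ = -4: algebraic multiplicity = 3, geometric multiplicity = 2

Determining the block sizes for each eigenvalue:
  λ = -4: 2 blocks summing to 3 forces exactly one block of size 2 and the rest size 1 → block sizes [2, 1]

Assembling the blocks gives a Jordan form
J =
  [-4,  1,  0]
  [ 0, -4,  0]
  [ 0,  0, -4]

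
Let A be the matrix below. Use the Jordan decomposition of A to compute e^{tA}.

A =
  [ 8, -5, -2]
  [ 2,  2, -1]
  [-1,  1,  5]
e^{tA} =
  [t^2*exp(5*t)/2 + 3*t*exp(5*t) + exp(5*t), -t^2*exp(5*t) - 5*t*exp(5*t), -t^2*exp(5*t)/2 - 2*t*exp(5*t)]
  [t^2*exp(5*t)/2 + 2*t*exp(5*t), -t^2*exp(5*t) - 3*t*exp(5*t) + exp(5*t), -t^2*exp(5*t)/2 - t*exp(5*t)]
  [-t^2*exp(5*t)/2 - t*exp(5*t), t^2*exp(5*t) + t*exp(5*t), t^2*exp(5*t)/2 + exp(5*t)]

Strategy: write A = P · J · P⁻¹ where J is a Jordan canonical form, so e^{tA} = P · e^{tJ} · P⁻¹, and e^{tJ} can be computed block-by-block.

A has Jordan form
J =
  [5, 1, 0]
  [0, 5, 1]
  [0, 0, 5]
(up to reordering of blocks).

Per-block formulas:
  For a 3×3 Jordan block J_3(5): exp(t · J_3(5)) = e^(5t)·(I + t·N + (t^2/2)·N^2), where N is the 3×3 nilpotent shift.

After assembling e^{tJ} and conjugating by P, we get:

e^{tA} =
  [t^2*exp(5*t)/2 + 3*t*exp(5*t) + exp(5*t), -t^2*exp(5*t) - 5*t*exp(5*t), -t^2*exp(5*t)/2 - 2*t*exp(5*t)]
  [t^2*exp(5*t)/2 + 2*t*exp(5*t), -t^2*exp(5*t) - 3*t*exp(5*t) + exp(5*t), -t^2*exp(5*t)/2 - t*exp(5*t)]
  [-t^2*exp(5*t)/2 - t*exp(5*t), t^2*exp(5*t) + t*exp(5*t), t^2*exp(5*t)/2 + exp(5*t)]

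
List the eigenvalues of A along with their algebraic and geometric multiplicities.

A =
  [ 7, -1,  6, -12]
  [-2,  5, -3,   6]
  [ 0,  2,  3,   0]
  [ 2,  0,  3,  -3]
λ = 3: alg = 4, geom = 2

Step 1 — factor the characteristic polynomial to read off the algebraic multiplicities:
  χ_A(x) = (x - 3)^4

Step 2 — compute geometric multiplicities via the rank-nullity identity g(λ) = n − rank(A − λI):
  rank(A − (3)·I) = 2, so dim ker(A − (3)·I) = n − 2 = 2

Summary:
  λ = 3: algebraic multiplicity = 4, geometric multiplicity = 2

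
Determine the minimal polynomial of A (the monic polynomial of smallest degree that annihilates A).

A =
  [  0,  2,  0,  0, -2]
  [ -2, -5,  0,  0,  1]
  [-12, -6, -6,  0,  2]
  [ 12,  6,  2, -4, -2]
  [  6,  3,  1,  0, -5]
x^3 + 12*x^2 + 48*x + 64

The characteristic polynomial is χ_A(x) = (x + 4)^5, so the eigenvalues are known. The minimal polynomial is
  m_A(x) = Π_λ (x − λ)^{k_λ}
where k_λ is the size of the *largest* Jordan block for λ (equivalently, the smallest k with (A − λI)^k v = 0 for every generalised eigenvector v of λ).

  λ = -4: largest Jordan block has size 3, contributing (x + 4)^3

So m_A(x) = (x + 4)^3 = x^3 + 12*x^2 + 48*x + 64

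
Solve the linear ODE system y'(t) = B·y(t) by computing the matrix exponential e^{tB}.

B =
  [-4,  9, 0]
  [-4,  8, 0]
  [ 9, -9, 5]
e^{tB} =
  [-6*t*exp(2*t) + exp(2*t), 9*t*exp(2*t), 0]
  [-4*t*exp(2*t), 6*t*exp(2*t) + exp(2*t), 0]
  [6*t*exp(2*t) + exp(5*t) - exp(2*t), -9*t*exp(2*t), exp(5*t)]

Strategy: write B = P · J · P⁻¹ where J is a Jordan canonical form, so e^{tB} = P · e^{tJ} · P⁻¹, and e^{tJ} can be computed block-by-block.

B has Jordan form
J =
  [2, 1, 0]
  [0, 2, 0]
  [0, 0, 5]
(up to reordering of blocks).

Per-block formulas:
  For a 1×1 block at λ = 5: exp(t · [5]) = [e^(5t)].
  For a 2×2 Jordan block J_2(2): exp(t · J_2(2)) = e^(2t)·(I + t·N), where N is the 2×2 nilpotent shift.

After assembling e^{tJ} and conjugating by P, we get:

e^{tB} =
  [-6*t*exp(2*t) + exp(2*t), 9*t*exp(2*t), 0]
  [-4*t*exp(2*t), 6*t*exp(2*t) + exp(2*t), 0]
  [6*t*exp(2*t) + exp(5*t) - exp(2*t), -9*t*exp(2*t), exp(5*t)]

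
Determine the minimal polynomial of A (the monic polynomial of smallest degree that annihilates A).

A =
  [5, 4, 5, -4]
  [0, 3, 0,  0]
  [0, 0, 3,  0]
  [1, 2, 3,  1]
x^3 - 9*x^2 + 27*x - 27

The characteristic polynomial is χ_A(x) = (x - 3)^4, so the eigenvalues are known. The minimal polynomial is
  m_A(x) = Π_λ (x − λ)^{k_λ}
where k_λ is the size of the *largest* Jordan block for λ (equivalently, the smallest k with (A − λI)^k v = 0 for every generalised eigenvector v of λ).

  λ = 3: largest Jordan block has size 3, contributing (x − 3)^3

So m_A(x) = (x - 3)^3 = x^3 - 9*x^2 + 27*x - 27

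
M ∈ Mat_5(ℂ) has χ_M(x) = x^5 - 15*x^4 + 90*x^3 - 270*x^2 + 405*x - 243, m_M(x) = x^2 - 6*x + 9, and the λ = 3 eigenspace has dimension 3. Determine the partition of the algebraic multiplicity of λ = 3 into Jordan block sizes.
Block sizes for λ = 3: [2, 2, 1]

Step 1 — from the characteristic polynomial, algebraic multiplicity of λ = 3 is 5. From dim ker(M − (3)·I) = 3, there are exactly 3 Jordan blocks for λ = 3.
Step 2 — from the minimal polynomial, the factor (x − 3)^2 tells us the largest block for λ = 3 has size 2.
Step 3 — with total size 5, 3 blocks, and largest block 2, the block sizes (in nonincreasing order) are [2, 2, 1].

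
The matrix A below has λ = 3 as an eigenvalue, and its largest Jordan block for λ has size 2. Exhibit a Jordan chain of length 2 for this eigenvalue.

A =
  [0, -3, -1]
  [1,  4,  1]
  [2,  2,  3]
A Jordan chain for λ = 3 of length 2:
v_1 = (-1, 1, 0)ᵀ
v_2 = (0, 0, 1)ᵀ

Let N = A − (3)·I. We want v_2 with N^2 v_2 = 0 but N^1 v_2 ≠ 0; then v_{j-1} := N · v_j for j = 2, …, 2.

Pick v_2 = (0, 0, 1)ᵀ.
Then v_1 = N · v_2 = (-1, 1, 0)ᵀ.

Sanity check: (A − (3)·I) v_1 = (0, 0, 0)ᵀ = 0. ✓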